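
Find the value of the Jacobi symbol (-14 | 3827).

1

First reduce: -14 ≡ 3813 (mod 3827).
Reciprocity: 3813 ≡ 1 and 3827 ≡ 3 (mod 4), so (3813/3827) = +(3827/3813).
Reduce top mod 3813: now compute (14/3813).
Pull out 2: since 3813 ≡ 5 (mod 8), (2/3813) = -1.
Reciprocity: 7 ≡ 3 and 3813 ≡ 1 (mod 4), so (7/3813) = +(3813/7).
Reduce top mod 7: now compute (5/7).
Reciprocity: 5 ≡ 1 and 7 ≡ 3 (mod 4), so (5/7) = +(7/5).
Reduce top mod 5: now compute (2/5).
Pull out 2: since 5 ≡ 5 (mod 8), (2/5) = -1.
Reached (1/5) = 1. Collecting the sign flips along the way, the symbol is +1.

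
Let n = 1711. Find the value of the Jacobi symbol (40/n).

Pull out 2^3: since 1711 ≡ 7 (mod 8), (2/1711) = +1, so (2/1711)^3 = +1.
Reciprocity: 5 ≡ 1 and 1711 ≡ 3 (mod 4), so (5/1711) = +(1711/5).
Reduce top mod 5: now compute (1/5).
Reached (1/5) = 1. Collecting the sign flips along the way, the symbol is +1.

1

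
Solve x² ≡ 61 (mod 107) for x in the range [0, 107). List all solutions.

Since 107 ≡ 3 (mod 4), a square root of 61 is 61^((107+1)/4) = 61^27 mod 107.
Repeated squaring: 61^2≡83, 61^4≡41, 61^8≡76, 61^16≡105 (mod 107).
61^27 = 61^(16+8+2+1) ≡ 75 (mod 107).
Check: 75² = 5625 ≡ 61 (mod 107). The two roots are 32 and 75.

32, 75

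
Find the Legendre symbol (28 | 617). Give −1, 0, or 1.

1

Pull out 2^2: since 617 ≡ 1 (mod 8), (2/617) = +1, so (2/617)^2 = +1.
Reciprocity: 7 ≡ 3 and 617 ≡ 1 (mod 4), so (7/617) = +(617/7).
Reduce top mod 7: now compute (1/7).
Reached (1/7) = 1. Collecting the sign flips along the way, the symbol is +1.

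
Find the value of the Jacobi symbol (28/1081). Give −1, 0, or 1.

-1

Pull out 2^2: since 1081 ≡ 1 (mod 8), (2/1081) = +1, so (2/1081)^2 = +1.
Reciprocity: 7 ≡ 3 and 1081 ≡ 1 (mod 4), so (7/1081) = +(1081/7).
Reduce top mod 7: now compute (3/7).
Reciprocity: 3 ≡ 3 and 7 ≡ 3 (mod 4), so (3/7) = −(7/3).
Reduce top mod 3: now compute (1/3).
Reached (1/3) = 1. Collecting the sign flips along the way, the symbol is -1.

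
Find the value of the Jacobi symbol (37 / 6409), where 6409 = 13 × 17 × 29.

-1

Reciprocity: 37 ≡ 1 and 6409 ≡ 1 (mod 4), so (37/6409) = +(6409/37).
Reduce top mod 37: now compute (8/37).
Pull out 2^3: since 37 ≡ 5 (mod 8), (2/37) = -1, so (2/37)^3 = -1.
Reached (1/37) = 1. Collecting the sign flips along the way, the symbol is -1.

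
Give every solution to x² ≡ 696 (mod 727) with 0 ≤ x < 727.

305, 422

Since 727 ≡ 3 (mod 4), a square root of 696 is 696^((727+1)/4) = 696^182 mod 727.
Repeated squaring: 696^2≡234, 696^4≡231, 696^8≡290, 696^16≡495, 696^32≡26, 696^64≡676, 696^128≡420 (mod 727).
696^182 = 696^(128+32+16+4+2) ≡ 422 (mod 727).
Check: 422² = 178084 ≡ 696 (mod 727). The two roots are 305 and 422.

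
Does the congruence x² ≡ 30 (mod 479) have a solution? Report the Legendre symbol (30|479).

1

Pull out 2: since 479 ≡ 7 (mod 8), (2/479) = +1.
Reciprocity: 15 ≡ 3 and 479 ≡ 3 (mod 4), so (15/479) = −(479/15).
Reduce top mod 15: now compute (14/15).
Pull out 2: since 15 ≡ 7 (mod 8), (2/15) = +1.
Reciprocity: 7 ≡ 3 and 15 ≡ 3 (mod 4), so (7/15) = −(15/7).
Reduce top mod 7: now compute (1/7).
Reached (1/7) = 1. Collecting the sign flips along the way, the symbol is +1.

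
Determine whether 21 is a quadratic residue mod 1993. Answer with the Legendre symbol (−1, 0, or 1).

-1

Reciprocity: 21 ≡ 1 and 1993 ≡ 1 (mod 4), so (21/1993) = +(1993/21).
Reduce top mod 21: now compute (19/21).
Reciprocity: 19 ≡ 3 and 21 ≡ 1 (mod 4), so (19/21) = +(21/19).
Reduce top mod 19: now compute (2/19).
Pull out 2: since 19 ≡ 3 (mod 8), (2/19) = -1.
Reached (1/19) = 1. Collecting the sign flips along the way, the symbol is -1.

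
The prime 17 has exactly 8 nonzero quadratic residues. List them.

1,2,4,8,9,13,15,16

Square k = 1,…,8 (k and 17−k give the same square):
1²=1, 2²=4, 3²=9, 4²=16, 5²≡8, 6²≡2, 7²≡15, 8²≡13 (mod 17).
So the quadratic residues mod 17 are {1, 2, 4, 8, 9, 13, 15, 16}.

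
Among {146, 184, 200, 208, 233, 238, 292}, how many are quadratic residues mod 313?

(146/313) = -1 → non-residue.
(184/313) = -1 → non-residue.
(200/313) = +1 → QR.
(208/313) = +1 → QR.
(233/313) = -1 → non-residue.
(238/313) = +1 → QR.
(292/313) = -1 → non-residue.
Total quadratic residues among the 7: 3.

3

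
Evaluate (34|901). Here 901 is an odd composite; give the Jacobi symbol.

0

Pull out 2: since 901 ≡ 5 (mod 8), (2/901) = -1.
Reciprocity: 17 ≡ 1 and 901 ≡ 1 (mod 4), so (17/901) = +(901/17).
Reduce top mod 17: now compute (0/17).
Top reduces to 0: gcd > 1, so the symbol is 0.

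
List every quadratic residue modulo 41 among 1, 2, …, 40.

1,2,4,5,8,9,10,16,18,20,21,23,25,31,32,33,36,37,39,40

Square k = 1,…,20 (k and 41−k give the same square):
1²=1, 2²=4, 3²=9, 4²=16, 5²=25, 6²=36, 7²≡8, 8²≡23, 9²≡40, 10²≡18, 11²≡39, 12²≡21, 13²≡5, 14²≡32, 15²≡20, 16²≡10, 17²≡2, 18²≡37, 19²≡33, 20²≡31 (mod 41).
So the quadratic residues mod 41 are {1, 2, 4, 5, 8, 9, 10, 16, 18, 20, 21, 23, 25, 31, 32, 33, 36, 37, 39, 40}.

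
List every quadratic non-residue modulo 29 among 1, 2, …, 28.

Square k = 1,…,14 (k and 29−k give the same square):
1²=1, 2²=4, 3²=9, 4²=16, 5²=25, 6²≡7, 7²≡20, 8²≡6, 9²≡23, 10²≡13, 11²≡5, 12²≡28, 13²≡24, 14²≡22 (mod 29).
The residues are {1, 4, 5, 6, 7, 9, 13, 16, 20, 22, 23, 24, 25, 28}; the non-residues are the remaining 14 nonzero classes.

2,3,8,10,11,12,14,15,17,18,19,21,26,27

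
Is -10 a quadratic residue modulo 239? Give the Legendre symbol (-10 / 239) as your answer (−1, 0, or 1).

-1

Euler's criterion: (-10/239) ≡ 229^119 (mod 239).
229^2 ≡ 100 (mod 239)
229^4 ≡ 201 (mod 239)
229^8 ≡ 10 (mod 239)
229^16 ≡ 100 (mod 239)
229^32 ≡ 201 (mod 239)
229^64 ≡ 10 (mod 239)
229^119 = 229^(64+32+16+4+2+1) ≡ 238 (mod 239).
Result is 238 ≡ −1, so (-10/239) = −1.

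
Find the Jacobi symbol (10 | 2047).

-1

Pull out 2: since 2047 ≡ 7 (mod 8), (2/2047) = +1.
Reciprocity: 5 ≡ 1 and 2047 ≡ 3 (mod 4), so (5/2047) = +(2047/5).
Reduce top mod 5: now compute (2/5).
Pull out 2: since 5 ≡ 5 (mod 8), (2/5) = -1.
Reached (1/5) = 1. Collecting the sign flips along the way, the symbol is -1.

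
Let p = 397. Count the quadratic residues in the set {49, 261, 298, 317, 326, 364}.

(49/397) = +1 → QR.
(261/397) = +1 → QR.
(298/397) = +1 → QR.
(317/397) = -1 → non-residue.
(326/397) = -1 → non-residue.
(364/397) = +1 → QR.
Total quadratic residues among the 6: 4.

4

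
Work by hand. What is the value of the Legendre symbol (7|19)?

1

Reciprocity: 7 ≡ 3 and 19 ≡ 3 (mod 4), so (7/19) = −(19/7).
Reduce top mod 7: now compute (5/7).
Reciprocity: 5 ≡ 1 and 7 ≡ 3 (mod 4), so (5/7) = +(7/5).
Reduce top mod 5: now compute (2/5).
Pull out 2: since 5 ≡ 5 (mod 8), (2/5) = -1.
Reached (1/5) = 1. Collecting the sign flips along the way, the symbol is +1.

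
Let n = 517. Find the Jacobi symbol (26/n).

Pull out 2: since 517 ≡ 5 (mod 8), (2/517) = -1.
Reciprocity: 13 ≡ 1 and 517 ≡ 1 (mod 4), so (13/517) = +(517/13).
Reduce top mod 13: now compute (10/13).
Pull out 2: since 13 ≡ 5 (mod 8), (2/13) = -1.
Reciprocity: 5 ≡ 1 and 13 ≡ 1 (mod 4), so (5/13) = +(13/5).
Reduce top mod 5: now compute (3/5).
Reciprocity: 3 ≡ 3 and 5 ≡ 1 (mod 4), so (3/5) = +(5/3).
Reduce top mod 3: now compute (2/3).
Pull out 2: since 3 ≡ 3 (mod 8), (2/3) = -1.
Reached (1/3) = 1. Collecting the sign flips along the way, the symbol is -1.

-1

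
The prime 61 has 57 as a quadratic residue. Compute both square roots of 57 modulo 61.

22, 39

61 ≡ 1 (mod 4), so we find a root by search.
Trying successive values, 22² = 484 ≡ 57 (mod 61). The other root is 61 − 22 = 39.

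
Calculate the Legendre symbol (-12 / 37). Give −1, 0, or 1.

1

Euler's criterion: (-12/37) ≡ 25^18 (mod 37).
25^2 ≡ 33 (mod 37)
25^4 ≡ 16 (mod 37)
25^8 ≡ 34 (mod 37)
25^16 ≡ 9 (mod 37)
25^18 = 25^(16+2) ≡ 1 (mod 37).
Result is 1, so (-12/37) = 1.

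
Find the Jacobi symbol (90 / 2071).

1

Pull out 2: since 2071 ≡ 7 (mod 8), (2/2071) = +1.
Reciprocity: 45 ≡ 1 and 2071 ≡ 3 (mod 4), so (45/2071) = +(2071/45).
Reduce top mod 45: now compute (1/45).
Reached (1/45) = 1. Collecting the sign flips along the way, the symbol is +1.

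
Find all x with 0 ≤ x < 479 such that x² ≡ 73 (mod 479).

Since 479 ≡ 3 (mod 4), a square root of 73 is 73^((479+1)/4) = 73^120 mod 479.
Repeated squaring: 73^2≡60, 73^4≡247, 73^8≡176, 73^16≡320, 73^32≡373, 73^64≡219 (mod 479).
73^120 = 73^(64+32+16+8) ≡ 297 (mod 479).
Check: 297² = 88209 ≡ 73 (mod 479). The two roots are 182 and 297.

182, 297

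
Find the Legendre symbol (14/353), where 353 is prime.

Pull out 2: since 353 ≡ 1 (mod 8), (2/353) = +1.
Reciprocity: 7 ≡ 3 and 353 ≡ 1 (mod 4), so (7/353) = +(353/7).
Reduce top mod 7: now compute (3/7).
Reciprocity: 3 ≡ 3 and 7 ≡ 3 (mod 4), so (3/7) = −(7/3).
Reduce top mod 3: now compute (1/3).
Reached (1/3) = 1. Collecting the sign flips along the way, the symbol is -1.

-1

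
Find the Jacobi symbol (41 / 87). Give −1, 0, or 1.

1

Reciprocity: 41 ≡ 1 and 87 ≡ 3 (mod 4), so (41/87) = +(87/41).
Reduce top mod 41: now compute (5/41).
Reciprocity: 5 ≡ 1 and 41 ≡ 1 (mod 4), so (5/41) = +(41/5).
Reduce top mod 5: now compute (1/5).
Reached (1/5) = 1. Collecting the sign flips along the way, the symbol is +1.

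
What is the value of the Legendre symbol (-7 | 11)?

1

First reduce: -7 ≡ 4 (mod 11).
Pull out 2^2: since 11 ≡ 3 (mod 8), (2/11) = -1, so (2/11)^2 = +1.
Reached (1/11) = 1. Collecting the sign flips along the way, the symbol is +1.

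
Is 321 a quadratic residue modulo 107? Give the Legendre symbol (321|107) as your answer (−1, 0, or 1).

First reduce: 321 ≡ 0 (mod 107).
Top reduces to 0: gcd > 1, so the symbol is 0.

0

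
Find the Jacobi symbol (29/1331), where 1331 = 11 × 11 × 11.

Reciprocity: 29 ≡ 1 and 1331 ≡ 3 (mod 4), so (29/1331) = +(1331/29).
Reduce top mod 29: now compute (26/29).
Pull out 2: since 29 ≡ 5 (mod 8), (2/29) = -1.
Reciprocity: 13 ≡ 1 and 29 ≡ 1 (mod 4), so (13/29) = +(29/13).
Reduce top mod 13: now compute (3/13).
Reciprocity: 3 ≡ 3 and 13 ≡ 1 (mod 4), so (3/13) = +(13/3).
Reduce top mod 3: now compute (1/3).
Reached (1/3) = 1. Collecting the sign flips along the way, the symbol is -1.

-1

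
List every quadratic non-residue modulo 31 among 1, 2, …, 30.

3,6,11,12,13,15,17,21,22,23,24,26,27,29,30

Square k = 1,…,15 (k and 31−k give the same square):
1²=1, 2²=4, 3²=9, 4²=16, 5²=25, 6²≡5, 7²≡18, 8²≡2, 9²≡19, 10²≡7, 11²≡28, 12²≡20, 13²≡14, 14²≡10, 15²≡8 (mod 31).
The residues are {1, 2, 4, 5, 7, 8, 9, 10, 14, 16, 18, 19, 20, 25, 28}; the non-residues are the remaining 15 nonzero classes.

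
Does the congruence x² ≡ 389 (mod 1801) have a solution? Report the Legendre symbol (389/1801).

1

Reciprocity: 389 ≡ 1 and 1801 ≡ 1 (mod 4), so (389/1801) = +(1801/389).
Reduce top mod 389: now compute (245/389).
Reciprocity: 245 ≡ 1 and 389 ≡ 1 (mod 4), so (245/389) = +(389/245).
Reduce top mod 245: now compute (144/245).
Pull out 2^4: since 245 ≡ 5 (mod 8), (2/245) = -1, so (2/245)^4 = +1.
Reciprocity: 9 ≡ 1 and 245 ≡ 1 (mod 4), so (9/245) = +(245/9).
Reduce top mod 9: now compute (2/9).
Pull out 2: since 9 ≡ 1 (mod 8), (2/9) = +1.
Reached (1/9) = 1. Collecting the sign flips along the way, the symbol is +1.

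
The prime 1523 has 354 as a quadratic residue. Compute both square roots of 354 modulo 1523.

Since 1523 ≡ 3 (mod 4), a square root of 354 is 354^((1523+1)/4) = 354^381 mod 1523.
Repeated squaring: 354^2≡430, 354^4≡617, 354^8≡1462, 354^16≡675, 354^32≡248, 354^64≡584, 354^128≡1427, 354^256≡78 (mod 1523).
354^381 = 354^(256+64+32+16+8+4+1) ≡ 1312 (mod 1523).
Check: 1312² = 1721344 ≡ 354 (mod 1523). The two roots are 211 and 1312.

211, 1312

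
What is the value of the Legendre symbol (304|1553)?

Pull out 2^4: since 1553 ≡ 1 (mod 8), (2/1553) = +1, so (2/1553)^4 = +1.
Reciprocity: 19 ≡ 3 and 1553 ≡ 1 (mod 4), so (19/1553) = +(1553/19).
Reduce top mod 19: now compute (14/19).
Pull out 2: since 19 ≡ 3 (mod 8), (2/19) = -1.
Reciprocity: 7 ≡ 3 and 19 ≡ 3 (mod 4), so (7/19) = −(19/7).
Reduce top mod 7: now compute (5/7).
Reciprocity: 5 ≡ 1 and 7 ≡ 3 (mod 4), so (5/7) = +(7/5).
Reduce top mod 5: now compute (2/5).
Pull out 2: since 5 ≡ 5 (mod 8), (2/5) = -1.
Reached (1/5) = 1. Collecting the sign flips along the way, the symbol is -1.

-1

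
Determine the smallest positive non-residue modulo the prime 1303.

3

(2/1303) = +1, so 2 is a residue.
(3/1303) = −1, so 3 is the smallest positive non-residue mod 1303.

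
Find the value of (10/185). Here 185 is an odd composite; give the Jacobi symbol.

Pull out 2: since 185 ≡ 1 (mod 8), (2/185) = +1.
Reciprocity: 5 ≡ 1 and 185 ≡ 1 (mod 4), so (5/185) = +(185/5).
Reduce top mod 5: now compute (0/5).
Top reduces to 0: gcd > 1, so the symbol is 0.

0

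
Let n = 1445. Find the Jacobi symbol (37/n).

-1

Reciprocity: 37 ≡ 1 and 1445 ≡ 1 (mod 4), so (37/1445) = +(1445/37).
Reduce top mod 37: now compute (2/37).
Pull out 2: since 37 ≡ 5 (mod 8), (2/37) = -1.
Reached (1/37) = 1. Collecting the sign flips along the way, the symbol is -1.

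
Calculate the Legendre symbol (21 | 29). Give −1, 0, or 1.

Euler's criterion: (21/29) ≡ 21^14 (mod 29).
21^2 ≡ 6 (mod 29)
21^4 ≡ 7 (mod 29)
21^8 ≡ 20 (mod 29)
21^14 = 21^(8+4+2) ≡ 28 (mod 29).
Result is 28 ≡ −1, so (21/29) = −1.

-1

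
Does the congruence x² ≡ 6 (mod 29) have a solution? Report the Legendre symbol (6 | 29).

1

Pull out 2: since 29 ≡ 5 (mod 8), (2/29) = -1.
Reciprocity: 3 ≡ 3 and 29 ≡ 1 (mod 4), so (3/29) = +(29/3).
Reduce top mod 3: now compute (2/3).
Pull out 2: since 3 ≡ 3 (mod 8), (2/3) = -1.
Reached (1/3) = 1. Collecting the sign flips along the way, the symbol is +1.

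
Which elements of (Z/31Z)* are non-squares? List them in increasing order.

3, 6, 11, 12, 13, 15, 17, 21, 22, 23, 24, 26, 27, 29, 30

Square k = 1,…,15 (k and 31−k give the same square):
1²=1, 2²=4, 3²=9, 4²=16, 5²=25, 6²≡5, 7²≡18, 8²≡2, 9²≡19, 10²≡7, 11²≡28, 12²≡20, 13²≡14, 14²≡10, 15²≡8 (mod 31).
The residues are {1, 2, 4, 5, 7, 8, 9, 10, 14, 16, 18, 19, 20, 25, 28}; the non-residues are the remaining 15 nonzero classes.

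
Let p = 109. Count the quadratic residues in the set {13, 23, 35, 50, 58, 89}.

2

(13/109) = -1 → non-residue.
(23/109) = -1 → non-residue.
(35/109) = +1 → QR.
(50/109) = -1 → non-residue.
(58/109) = -1 → non-residue.
(89/109) = +1 → QR.
Total quadratic residues among the 6: 2.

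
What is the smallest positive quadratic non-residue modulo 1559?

(2/1559) = +1, so 2 is a residue.
(3/1559) = +1, so 3 is a residue.
(4/1559) = +1, so 4 is a residue.
(5/1559) = +1, so 5 is a residue.
(6/1559) = +1, so 6 is a residue.
(7/1559) = +1, so 7 is a residue.
(8/1559) = +1, so 8 is a residue.
(9/1559) = +1, so 9 is a residue.
(10/1559) = +1, so 10 is a residue.
(11/1559) = +1, so 11 is a residue.
(12/1559) = +1, so 12 is a residue.
(13/1559) = +1, so 13 is a residue.
(14/1559) = +1, so 14 is a residue.
(15/1559) = +1, so 15 is a residue.
(16/1559) = +1, so 16 is a residue.
(17/1559) = −1, so 17 is the smallest positive non-residue mod 1559.

17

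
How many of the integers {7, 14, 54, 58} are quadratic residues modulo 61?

2

(7/61) = -1 → non-residue.
(14/61) = +1 → QR.
(54/61) = -1 → non-residue.
(58/61) = +1 → QR.
Total quadratic residues among the 4: 2.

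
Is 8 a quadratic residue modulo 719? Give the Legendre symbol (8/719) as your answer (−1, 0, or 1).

Euler's criterion: (8/719) ≡ 8^359 (mod 719).
8^2 ≡ 64 (mod 719)
8^4 ≡ 501 (mod 719)
8^8 ≡ 70 (mod 719)
8^16 ≡ 586 (mod 719)
8^32 ≡ 433 (mod 719)
8^64 ≡ 549 (mod 719)
8^128 ≡ 140 (mod 719)
8^256 ≡ 187 (mod 719)
8^359 = 8^(256+64+32+4+2+1) ≡ 1 (mod 719).
Result is 1, so (8/719) = 1.

1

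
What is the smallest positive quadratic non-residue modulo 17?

(2/17) = +1, so 2 is a residue.
(3/17) = −1, so 3 is the smallest positive non-residue mod 17.

3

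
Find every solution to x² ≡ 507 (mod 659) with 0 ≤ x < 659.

Since 659 ≡ 3 (mod 4), a square root of 507 is 507^((659+1)/4) = 507^165 mod 659.
Repeated squaring: 507^2≡39, 507^4≡203, 507^8≡351, 507^16≡627, 507^32≡365, 507^64≡107, 507^128≡246 (mod 659).
507^165 = 507^(128+32+4+1) ≡ 311 (mod 659).
Check: 311² = 96721 ≡ 507 (mod 659). The two roots are 311 and 348.

311, 348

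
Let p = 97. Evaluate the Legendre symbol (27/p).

1

Euler's criterion: (27/97) ≡ 27^48 (mod 97).
27^2 ≡ 50 (mod 97)
27^4 ≡ 75 (mod 97)
27^8 ≡ 96 (mod 97)
27^16 ≡ 1 (mod 97)
27^32 ≡ 1 (mod 97)
27^48 = 27^(32+16) ≡ 1 (mod 97).
Result is 1, so (27/97) = 1.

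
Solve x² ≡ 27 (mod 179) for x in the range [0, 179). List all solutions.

57, 122

Since 179 ≡ 3 (mod 4), a square root of 27 is 27^((179+1)/4) = 27^45 mod 179.
Repeated squaring: 27^2≡13, 27^4≡169, 27^8≡100, 27^16≡155, 27^32≡39 (mod 179).
27^45 = 27^(32+8+4+1) ≡ 57 (mod 179).
Check: 57² = 3249 ≡ 27 (mod 179). The two roots are 57 and 122.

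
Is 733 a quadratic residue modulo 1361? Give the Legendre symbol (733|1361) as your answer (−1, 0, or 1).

1

Reciprocity: 733 ≡ 1 and 1361 ≡ 1 (mod 4), so (733/1361) = +(1361/733).
Reduce top mod 733: now compute (628/733).
Pull out 2^2: since 733 ≡ 5 (mod 8), (2/733) = -1, so (2/733)^2 = +1.
Reciprocity: 157 ≡ 1 and 733 ≡ 1 (mod 4), so (157/733) = +(733/157).
Reduce top mod 157: now compute (105/157).
Reciprocity: 105 ≡ 1 and 157 ≡ 1 (mod 4), so (105/157) = +(157/105).
Reduce top mod 105: now compute (52/105).
Pull out 2^2: since 105 ≡ 1 (mod 8), (2/105) = +1, so (2/105)^2 = +1.
Reciprocity: 13 ≡ 1 and 105 ≡ 1 (mod 4), so (13/105) = +(105/13).
Reduce top mod 13: now compute (1/13).
Reached (1/13) = 1. Collecting the sign flips along the way, the symbol is +1.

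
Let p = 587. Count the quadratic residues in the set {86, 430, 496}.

(86/587) = -1 → non-residue.
(430/587) = +1 → QR.
(496/587) = +1 → QR.
Total quadratic residues among the 3: 2.

2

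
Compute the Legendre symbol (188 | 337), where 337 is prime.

1

Pull out 2^2: since 337 ≡ 1 (mod 8), (2/337) = +1, so (2/337)^2 = +1.
Reciprocity: 47 ≡ 3 and 337 ≡ 1 (mod 4), so (47/337) = +(337/47).
Reduce top mod 47: now compute (8/47).
Pull out 2^3: since 47 ≡ 7 (mod 8), (2/47) = +1, so (2/47)^3 = +1.
Reached (1/47) = 1. Collecting the sign flips along the way, the symbol is +1.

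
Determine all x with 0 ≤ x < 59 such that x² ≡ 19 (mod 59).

14, 45

Since 59 ≡ 3 (mod 4), a square root of 19 is 19^((59+1)/4) = 19^15 mod 59.
Repeated squaring: 19^2≡7, 19^4≡49, 19^8≡41 (mod 59).
19^15 = 19^(8+4+2+1) ≡ 45 (mod 59).
Check: 45² = 2025 ≡ 19 (mod 59). The two roots are 14 and 45.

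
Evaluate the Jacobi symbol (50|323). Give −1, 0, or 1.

-1

Pull out 2: since 323 ≡ 3 (mod 8), (2/323) = -1.
Reciprocity: 25 ≡ 1 and 323 ≡ 3 (mod 4), so (25/323) = +(323/25).
Reduce top mod 25: now compute (23/25).
Reciprocity: 23 ≡ 3 and 25 ≡ 1 (mod 4), so (23/25) = +(25/23).
Reduce top mod 23: now compute (2/23).
Pull out 2: since 23 ≡ 7 (mod 8), (2/23) = +1.
Reached (1/23) = 1. Collecting the sign flips along the way, the symbol is -1.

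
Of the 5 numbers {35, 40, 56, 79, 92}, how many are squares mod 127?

(35/127) = +1 → QR.
(40/127) = -1 → non-residue.
(56/127) = -1 → non-residue.
(79/127) = +1 → QR.
(92/127) = -1 → non-residue.
Total quadratic residues among the 5: 2.

2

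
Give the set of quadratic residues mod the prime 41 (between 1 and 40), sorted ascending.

Square k = 1,…,20 (k and 41−k give the same square):
1²=1, 2²=4, 3²=9, 4²=16, 5²=25, 6²=36, 7²≡8, 8²≡23, 9²≡40, 10²≡18, 11²≡39, 12²≡21, 13²≡5, 14²≡32, 15²≡20, 16²≡10, 17²≡2, 18²≡37, 19²≡33, 20²≡31 (mod 41).
So the quadratic residues mod 41 are {1, 2, 4, 5, 8, 9, 10, 16, 18, 20, 21, 23, 25, 31, 32, 33, 36, 37, 39, 40}.

1,2,4,5,8,9,10,16,18,20,21,23,25,31,32,33,36,37,39,40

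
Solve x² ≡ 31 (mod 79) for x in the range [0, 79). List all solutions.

30, 49

Since 79 ≡ 3 (mod 4), a square root of 31 is 31^((79+1)/4) = 31^20 mod 79.
Repeated squaring: 31^2≡13, 31^4≡11, 31^8≡42, 31^16≡26 (mod 79).
31^20 = 31^(16+4) ≡ 49 (mod 79).
Check: 49² = 2401 ≡ 31 (mod 79). The two roots are 30 and 49.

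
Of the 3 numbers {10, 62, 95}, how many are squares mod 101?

1

(10/101) = -1 → non-residue.
(62/101) = -1 → non-residue.
(95/101) = +1 → QR.
Total quadratic residues among the 3: 1.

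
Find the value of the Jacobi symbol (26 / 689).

0

Pull out 2: since 689 ≡ 1 (mod 8), (2/689) = +1.
Reciprocity: 13 ≡ 1 and 689 ≡ 1 (mod 4), so (13/689) = +(689/13).
Reduce top mod 13: now compute (0/13).
Top reduces to 0: gcd > 1, so the symbol is 0.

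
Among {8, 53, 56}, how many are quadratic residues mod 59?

1

(8/59) = -1 → non-residue.
(53/59) = +1 → QR.
(56/59) = -1 → non-residue.
Total quadratic residues among the 3: 1.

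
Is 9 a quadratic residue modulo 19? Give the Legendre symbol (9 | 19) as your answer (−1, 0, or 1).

Euler's criterion: (9/19) ≡ 9^9 (mod 19).
9^2 ≡ 5 (mod 19)
9^4 ≡ 6 (mod 19)
9^8 ≡ 17 (mod 19)
9^9 = 9^(8+1) ≡ 1 (mod 19).
Result is 1, so (9/19) = 1.

1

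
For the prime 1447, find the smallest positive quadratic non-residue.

(2/1447) = +1, so 2 is a residue.
(3/1447) = −1, so 3 is the smallest positive non-residue mod 1447.

3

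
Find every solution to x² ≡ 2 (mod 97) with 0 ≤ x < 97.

97 ≡ 1 (mod 4), so we find a root by search.
Trying successive values, 14² = 196 ≡ 2 (mod 97). The other root is 97 − 14 = 83.

14, 83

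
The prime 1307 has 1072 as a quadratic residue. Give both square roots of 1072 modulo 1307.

Since 1307 ≡ 3 (mod 4), a square root of 1072 is 1072^((1307+1)/4) = 1072^327 mod 1307.
Repeated squaring: 1072^2≡331, 1072^4≡1080, 1072^8≡556, 1072^16≡684, 1072^32≡1257, 1072^64≡1193, 1072^128≡1233, 1072^256≡248 (mod 1307).
1072^327 = 1072^(256+64+4+2+1) ≡ 923 (mod 1307).
Check: 923² = 851929 ≡ 1072 (mod 1307). The two roots are 384 and 923.

384, 923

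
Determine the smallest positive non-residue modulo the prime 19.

(2/19) = −1, so 2 is the smallest positive non-residue mod 19.

2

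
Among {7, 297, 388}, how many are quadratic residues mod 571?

(7/571) = -1 → non-residue.
(297/571) = -1 → non-residue.
(388/571) = +1 → QR.
Total quadratic residues among the 3: 1.

1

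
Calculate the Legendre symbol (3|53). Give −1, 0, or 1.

-1

Euler's criterion: (3/53) ≡ 3^26 (mod 53).
3^2 ≡ 9 (mod 53)
3^4 ≡ 28 (mod 53)
3^8 ≡ 42 (mod 53)
3^16 ≡ 15 (mod 53)
3^26 = 3^(16+8+2) ≡ 52 (mod 53).
Result is 52 ≡ −1, so (3/53) = −1.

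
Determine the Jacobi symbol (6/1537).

1

Pull out 2: since 1537 ≡ 1 (mod 8), (2/1537) = +1.
Reciprocity: 3 ≡ 3 and 1537 ≡ 1 (mod 4), so (3/1537) = +(1537/3).
Reduce top mod 3: now compute (1/3).
Reached (1/3) = 1. Collecting the sign flips along the way, the symbol is +1.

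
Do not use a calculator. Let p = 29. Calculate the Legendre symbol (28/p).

Pull out 2^2: since 29 ≡ 5 (mod 8), (2/29) = -1, so (2/29)^2 = +1.
Reciprocity: 7 ≡ 3 and 29 ≡ 1 (mod 4), so (7/29) = +(29/7).
Reduce top mod 7: now compute (1/7).
Reached (1/7) = 1. Collecting the sign flips along the way, the symbol is +1.

1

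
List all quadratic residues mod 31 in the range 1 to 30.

Square k = 1,…,15 (k and 31−k give the same square):
1²=1, 2²=4, 3²=9, 4²=16, 5²=25, 6²≡5, 7²≡18, 8²≡2, 9²≡19, 10²≡7, 11²≡28, 12²≡20, 13²≡14, 14²≡10, 15²≡8 (mod 31).
So the quadratic residues mod 31 are {1, 2, 4, 5, 7, 8, 9, 10, 14, 16, 18, 19, 20, 25, 28}.

1, 2, 4, 5, 7, 8, 9, 10, 14, 16, 18, 19, 20, 25, 28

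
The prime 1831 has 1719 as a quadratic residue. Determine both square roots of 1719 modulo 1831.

Since 1831 ≡ 3 (mod 4), a square root of 1719 is 1719^((1831+1)/4) = 1719^458 mod 1831.
Repeated squaring: 1719^2≡1558, 1719^4≡1289, 1719^8≡804, 1719^16≡73, 1719^32≡1667, 1719^64≡1262, 1719^128≡1505, 1719^256≡78 (mod 1831).
1719^458 = 1719^(256+128+64+8+2) ≡ 484 (mod 1831).
Check: 484² = 234256 ≡ 1719 (mod 1831). The two roots are 484 and 1347.

484, 1347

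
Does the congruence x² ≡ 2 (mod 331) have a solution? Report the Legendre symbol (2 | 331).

-1

Pull out 2: since 331 ≡ 3 (mod 8), (2/331) = -1.
Reached (1/331) = 1. Collecting the sign flips along the way, the symbol is -1.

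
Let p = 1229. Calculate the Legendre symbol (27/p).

-1

Reciprocity: 27 ≡ 3 and 1229 ≡ 1 (mod 4), so (27/1229) = +(1229/27).
Reduce top mod 27: now compute (14/27).
Pull out 2: since 27 ≡ 3 (mod 8), (2/27) = -1.
Reciprocity: 7 ≡ 3 and 27 ≡ 3 (mod 4), so (7/27) = −(27/7).
Reduce top mod 7: now compute (6/7).
Pull out 2: since 7 ≡ 7 (mod 8), (2/7) = +1.
Reciprocity: 3 ≡ 3 and 7 ≡ 3 (mod 4), so (3/7) = −(7/3).
Reduce top mod 3: now compute (1/3).
Reached (1/3) = 1. Collecting the sign flips along the way, the symbol is -1.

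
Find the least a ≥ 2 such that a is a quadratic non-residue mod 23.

(2/23) = +1, so 2 is a residue.
(3/23) = +1, so 3 is a residue.
(4/23) = +1, so 4 is a residue.
(5/23) = −1, so 5 is the smallest positive non-residue mod 23.

5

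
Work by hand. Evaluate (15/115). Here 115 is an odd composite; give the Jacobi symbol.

Reciprocity: 15 ≡ 3 and 115 ≡ 3 (mod 4), so (15/115) = −(115/15).
Reduce top mod 15: now compute (10/15).
Pull out 2: since 15 ≡ 7 (mod 8), (2/15) = +1.
Reciprocity: 5 ≡ 1 and 15 ≡ 3 (mod 4), so (5/15) = +(15/5).
Reduce top mod 5: now compute (0/5).
Top reduces to 0: gcd > 1, so the symbol is 0.

0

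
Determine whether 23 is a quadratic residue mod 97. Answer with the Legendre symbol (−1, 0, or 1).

Euler's criterion: (23/97) ≡ 23^48 (mod 97).
23^2 ≡ 44 (mod 97)
23^4 ≡ 93 (mod 97)
23^8 ≡ 16 (mod 97)
23^16 ≡ 62 (mod 97)
23^32 ≡ 61 (mod 97)
23^48 = 23^(32+16) ≡ 96 (mod 97).
Result is 96 ≡ −1, so (23/97) = −1.

-1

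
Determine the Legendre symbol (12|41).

-1

Pull out 2^2: since 41 ≡ 1 (mod 8), (2/41) = +1, so (2/41)^2 = +1.
Reciprocity: 3 ≡ 3 and 41 ≡ 1 (mod 4), so (3/41) = +(41/3).
Reduce top mod 3: now compute (2/3).
Pull out 2: since 3 ≡ 3 (mod 8), (2/3) = -1.
Reached (1/3) = 1. Collecting the sign flips along the way, the symbol is -1.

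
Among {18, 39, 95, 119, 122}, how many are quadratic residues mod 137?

4

(18/137) = +1 → QR.
(39/137) = +1 → QR.
(95/137) = -1 → non-residue.
(119/137) = +1 → QR.
(122/137) = +1 → QR.
Total quadratic residues among the 5: 4.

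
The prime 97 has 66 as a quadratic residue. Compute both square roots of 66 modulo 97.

97 ≡ 1 (mod 4), so we find a root by search.
Trying successive values, 39² = 1521 ≡ 66 (mod 97). The other root is 97 − 39 = 58.

39, 58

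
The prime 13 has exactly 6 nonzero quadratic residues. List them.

Square k = 1,…,6 (k and 13−k give the same square):
1²=1, 2²=4, 3²=9, 4²≡3, 5²≡12, 6²≡10 (mod 13).
So the quadratic residues mod 13 are {1, 3, 4, 9, 10, 12}.

1 3 4 9 10 12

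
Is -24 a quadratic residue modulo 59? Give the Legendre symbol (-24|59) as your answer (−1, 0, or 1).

1

First reduce: -24 ≡ 35 (mod 59).
Reciprocity: 35 ≡ 3 and 59 ≡ 3 (mod 4), so (35/59) = −(59/35).
Reduce top mod 35: now compute (24/35).
Pull out 2^3: since 35 ≡ 3 (mod 8), (2/35) = -1, so (2/35)^3 = -1.
Reciprocity: 3 ≡ 3 and 35 ≡ 3 (mod 4), so (3/35) = −(35/3).
Reduce top mod 3: now compute (2/3).
Pull out 2: since 3 ≡ 3 (mod 8), (2/3) = -1.
Reached (1/3) = 1. Collecting the sign flips along the way, the symbol is +1.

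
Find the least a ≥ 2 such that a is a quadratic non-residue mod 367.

3

(2/367) = +1, so 2 is a residue.
(3/367) = −1, so 3 is the smallest positive non-residue mod 367.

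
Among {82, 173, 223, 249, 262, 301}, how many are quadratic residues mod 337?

4

(82/337) = +1 → QR.
(173/337) = +1 → QR.
(223/337) = -1 → non-residue.
(249/337) = -1 → non-residue.
(262/337) = +1 → QR.
(301/337) = +1 → QR.
Total quadratic residues among the 6: 4.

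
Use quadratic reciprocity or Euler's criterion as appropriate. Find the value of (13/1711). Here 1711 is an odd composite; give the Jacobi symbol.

Reciprocity: 13 ≡ 1 and 1711 ≡ 3 (mod 4), so (13/1711) = +(1711/13).
Reduce top mod 13: now compute (8/13).
Pull out 2^3: since 13 ≡ 5 (mod 8), (2/13) = -1, so (2/13)^3 = -1.
Reached (1/13) = 1. Collecting the sign flips along the way, the symbol is -1.

-1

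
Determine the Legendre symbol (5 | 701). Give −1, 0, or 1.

1

Euler's criterion: (5/701) ≡ 5^350 (mod 701).
5^2 ≡ 25 (mod 701)
5^4 ≡ 625 (mod 701)
5^8 ≡ 168 (mod 701)
5^16 ≡ 184 (mod 701)
5^32 ≡ 208 (mod 701)
5^64 ≡ 503 (mod 701)
5^128 ≡ 649 (mod 701)
5^256 ≡ 601 (mod 701)
5^350 = 5^(256+64+16+8+4+2) ≡ 1 (mod 701).
Result is 1, so (5/701) = 1.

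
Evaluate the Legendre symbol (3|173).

Euler's criterion: (3/173) ≡ 3^86 (mod 173).
3^2 ≡ 9 (mod 173)
3^4 ≡ 81 (mod 173)
3^8 ≡ 160 (mod 173)
3^16 ≡ 169 (mod 173)
3^32 ≡ 16 (mod 173)
3^64 ≡ 83 (mod 173)
3^86 = 3^(64+16+4+2) ≡ 172 (mod 173).
Result is 172 ≡ −1, so (3/173) = −1.

-1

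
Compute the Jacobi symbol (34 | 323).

0

Pull out 2: since 323 ≡ 3 (mod 8), (2/323) = -1.
Reciprocity: 17 ≡ 1 and 323 ≡ 3 (mod 4), so (17/323) = +(323/17).
Reduce top mod 17: now compute (0/17).
Top reduces to 0: gcd > 1, so the symbol is 0.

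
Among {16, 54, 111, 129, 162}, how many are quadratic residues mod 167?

3

(16/167) = +1 → QR.
(54/167) = +1 → QR.
(111/167) = -1 → non-residue.
(129/167) = -1 → non-residue.
(162/167) = +1 → QR.
Total quadratic residues among the 5: 3.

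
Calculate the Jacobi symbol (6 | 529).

1

Pull out 2: since 529 ≡ 1 (mod 8), (2/529) = +1.
Reciprocity: 3 ≡ 3 and 529 ≡ 1 (mod 4), so (3/529) = +(529/3).
Reduce top mod 3: now compute (1/3).
Reached (1/3) = 1. Collecting the sign flips along the way, the symbol is +1.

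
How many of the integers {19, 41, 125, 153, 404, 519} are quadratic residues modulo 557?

(19/557) = +1 → QR.
(41/557) = -1 → non-residue.
(125/557) = -1 → non-residue.
(153/557) = +1 → QR.
(404/557) = +1 → QR.
(519/557) = -1 → non-residue.
Total quadratic residues among the 6: 3.

3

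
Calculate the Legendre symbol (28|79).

Pull out 2^2: since 79 ≡ 7 (mod 8), (2/79) = +1, so (2/79)^2 = +1.
Reciprocity: 7 ≡ 3 and 79 ≡ 3 (mod 4), so (7/79) = −(79/7).
Reduce top mod 7: now compute (2/7).
Pull out 2: since 7 ≡ 7 (mod 8), (2/7) = +1.
Reached (1/7) = 1. Collecting the sign flips along the way, the symbol is -1.

-1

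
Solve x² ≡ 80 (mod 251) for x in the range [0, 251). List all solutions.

Since 251 ≡ 3 (mod 4), a square root of 80 is 80^((251+1)/4) = 80^63 mod 251.
Repeated squaring: 80^2≡125, 80^4≡63, 80^8≡204, 80^16≡201, 80^32≡241 (mod 251).
80^63 = 80^(32+16+8+4+2+1) ≡ 64 (mod 251).
Check: 64² = 4096 ≡ 80 (mod 251). The two roots are 64 and 187.

64, 187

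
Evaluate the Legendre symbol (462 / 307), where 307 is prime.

Euler's criterion: (462/307) ≡ 155^153 (mod 307).
155^2 ≡ 79 (mod 307)
155^4 ≡ 101 (mod 307)
155^8 ≡ 70 (mod 307)
155^16 ≡ 295 (mod 307)
155^32 ≡ 144 (mod 307)
155^64 ≡ 167 (mod 307)
155^128 ≡ 259 (mod 307)
155^153 = 155^(128+16+8+1) ≡ 1 (mod 307).
Result is 1, so (462/307) = 1.

1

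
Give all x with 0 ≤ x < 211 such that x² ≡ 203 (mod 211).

25, 186

Since 211 ≡ 3 (mod 4), a square root of 203 is 203^((211+1)/4) = 203^53 mod 211.
Repeated squaring: 203^2≡64, 203^4≡87, 203^8≡184, 203^16≡96, 203^32≡143 (mod 211).
203^53 = 203^(32+16+4+1) ≡ 25 (mod 211).
Check: 25² = 625 ≡ 203 (mod 211). The two roots are 25 and 186.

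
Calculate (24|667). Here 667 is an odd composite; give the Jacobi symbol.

Pull out 2^3: since 667 ≡ 3 (mod 8), (2/667) = -1, so (2/667)^3 = -1.
Reciprocity: 3 ≡ 3 and 667 ≡ 3 (mod 4), so (3/667) = −(667/3).
Reduce top mod 3: now compute (1/3).
Reached (1/3) = 1. Collecting the sign flips along the way, the symbol is +1.

1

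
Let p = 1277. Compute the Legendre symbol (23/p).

Reciprocity: 23 ≡ 3 and 1277 ≡ 1 (mod 4), so (23/1277) = +(1277/23).
Reduce top mod 23: now compute (12/23).
Pull out 2^2: since 23 ≡ 7 (mod 8), (2/23) = +1, so (2/23)^2 = +1.
Reciprocity: 3 ≡ 3 and 23 ≡ 3 (mod 4), so (3/23) = −(23/3).
Reduce top mod 3: now compute (2/3).
Pull out 2: since 3 ≡ 3 (mod 8), (2/3) = -1.
Reached (1/3) = 1. Collecting the sign flips along the way, the symbol is +1.

1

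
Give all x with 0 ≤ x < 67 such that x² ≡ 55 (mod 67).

Since 67 ≡ 3 (mod 4), a square root of 55 is 55^((67+1)/4) = 55^17 mod 67.
Repeated squaring: 55^2≡10, 55^4≡33, 55^8≡17, 55^16≡21 (mod 67).
55^17 = 55^(16+1) ≡ 16 (mod 67).
Check: 16² = 256 ≡ 55 (mod 67). The two roots are 16 and 51.

16, 51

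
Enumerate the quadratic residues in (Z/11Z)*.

1 3 4 5 9

Square k = 1,…,5 (k and 11−k give the same square):
1²=1, 2²=4, 3²=9, 4²≡5, 5²≡3 (mod 11).
So the quadratic residues mod 11 are {1, 3, 4, 5, 9}.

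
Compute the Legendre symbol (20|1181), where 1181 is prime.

Pull out 2^2: since 1181 ≡ 5 (mod 8), (2/1181) = -1, so (2/1181)^2 = +1.
Reciprocity: 5 ≡ 1 and 1181 ≡ 1 (mod 4), so (5/1181) = +(1181/5).
Reduce top mod 5: now compute (1/5).
Reached (1/5) = 1. Collecting the sign flips along the way, the symbol is +1.

1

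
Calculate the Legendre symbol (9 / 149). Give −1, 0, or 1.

1

Reciprocity: 9 ≡ 1 and 149 ≡ 1 (mod 4), so (9/149) = +(149/9).
Reduce top mod 9: now compute (5/9).
Reciprocity: 5 ≡ 1 and 9 ≡ 1 (mod 4), so (5/9) = +(9/5).
Reduce top mod 5: now compute (4/5).
Pull out 2^2: since 5 ≡ 5 (mod 8), (2/5) = -1, so (2/5)^2 = +1.
Reached (1/5) = 1. Collecting the sign flips along the way, the symbol is +1.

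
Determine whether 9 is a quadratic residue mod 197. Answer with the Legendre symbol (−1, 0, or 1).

Reciprocity: 9 ≡ 1 and 197 ≡ 1 (mod 4), so (9/197) = +(197/9).
Reduce top mod 9: now compute (8/9).
Pull out 2^3: since 9 ≡ 1 (mod 8), (2/9) = +1, so (2/9)^3 = +1.
Reached (1/9) = 1. Collecting the sign flips along the way, the symbol is +1.

1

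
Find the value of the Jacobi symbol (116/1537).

Pull out 2^2: since 1537 ≡ 1 (mod 8), (2/1537) = +1, so (2/1537)^2 = +1.
Reciprocity: 29 ≡ 1 and 1537 ≡ 1 (mod 4), so (29/1537) = +(1537/29).
Reduce top mod 29: now compute (0/29).
Top reduces to 0: gcd > 1, so the symbol is 0.

0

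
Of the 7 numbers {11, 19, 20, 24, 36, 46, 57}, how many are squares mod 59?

(11/59) = -1 → non-residue.
(19/59) = +1 → QR.
(20/59) = +1 → QR.
(24/59) = -1 → non-residue.
(36/59) = +1 → QR.
(46/59) = +1 → QR.
(57/59) = +1 → QR.
Total quadratic residues among the 7: 5.

5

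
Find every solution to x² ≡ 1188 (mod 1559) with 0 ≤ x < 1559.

226, 1333

Since 1559 ≡ 3 (mod 4), a square root of 1188 is 1188^((1559+1)/4) = 1188^390 mod 1559.
Repeated squaring: 1188^2≡449, 1188^4≡490, 1188^8≡14, 1188^16≡196, 1188^32≡1000, 1188^64≡681, 1188^128≡738, 1188^256≡553 (mod 1559).
1188^390 = 1188^(256+128+4+2) ≡ 1333 (mod 1559).
Check: 1333² = 1776889 ≡ 1188 (mod 1559). The two roots are 226 and 1333.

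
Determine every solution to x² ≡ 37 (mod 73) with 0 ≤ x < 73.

73 ≡ 1 (mod 4), so we find a root by search.
Trying successive values, 16² = 256 ≡ 37 (mod 73). The other root is 73 − 16 = 57.

16, 57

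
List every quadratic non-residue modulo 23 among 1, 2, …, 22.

5 7 10 11 14 15 17 19 20 21 22

Square k = 1,…,11 (k and 23−k give the same square):
1²=1, 2²=4, 3²=9, 4²=16, 5²≡2, 6²≡13, 7²≡3, 8²≡18, 9²≡12, 10²≡8, 11²≡6 (mod 23).
The residues are {1, 2, 3, 4, 6, 8, 9, 12, 13, 16, 18}; the non-residues are the remaining 11 nonzero classes.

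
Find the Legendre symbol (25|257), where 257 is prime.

Euler's criterion: (25/257) ≡ 25^128 (mod 257).
25^2 ≡ 111 (mod 257)
25^4 ≡ 242 (mod 257)
25^8 ≡ 225 (mod 257)
25^16 ≡ 253 (mod 257)
25^32 ≡ 16 (mod 257)
25^64 ≡ 256 (mod 257)
25^128 ≡ 1 (mod 257)
25^128 = 25^(128) ≡ 1 (mod 257).
Result is 1, so (25/257) = 1.

1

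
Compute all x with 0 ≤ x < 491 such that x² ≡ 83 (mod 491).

Since 491 ≡ 3 (mod 4), a square root of 83 is 83^((491+1)/4) = 83^123 mod 491.
Repeated squaring: 83^2≡15, 83^4≡225, 83^8≡52, 83^16≡249, 83^32≡135, 83^64≡58 (mod 491).
83^123 = 83^(64+32+16+8+2+1) ≡ 169 (mod 491).
Check: 169² = 28561 ≡ 83 (mod 491). The two roots are 169 and 322.

169, 322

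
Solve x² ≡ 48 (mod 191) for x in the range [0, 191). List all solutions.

95, 96

Since 191 ≡ 3 (mod 4), a square root of 48 is 48^((191+1)/4) = 48^48 mod 191.
Repeated squaring: 48^2≡12, 48^4≡144, 48^8≡108, 48^16≡13, 48^32≡169 (mod 191).
48^48 = 48^(32+16) ≡ 96 (mod 191).
Check: 96² = 9216 ≡ 48 (mod 191). The two roots are 95 and 96.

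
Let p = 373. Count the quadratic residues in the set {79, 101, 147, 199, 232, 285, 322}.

(79/373) = -1 → non-residue.
(101/373) = +1 → QR.
(147/373) = +1 → QR.
(199/373) = -1 → non-residue.
(232/373) = -1 → non-residue.
(285/373) = +1 → QR.
(322/373) = +1 → QR.
Total quadratic residues among the 7: 4.

4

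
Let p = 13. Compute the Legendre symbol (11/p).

-1

Euler's criterion: (11/13) ≡ 11^6 (mod 13).
11^2 ≡ 4 (mod 13)
11^4 ≡ 3 (mod 13)
11^6 = 11^(4+2) ≡ 12 (mod 13).
Result is 12 ≡ −1, so (11/13) = −1.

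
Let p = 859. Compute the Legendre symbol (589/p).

Reciprocity: 589 ≡ 1 and 859 ≡ 3 (mod 4), so (589/859) = +(859/589).
Reduce top mod 589: now compute (270/589).
Pull out 2: since 589 ≡ 5 (mod 8), (2/589) = -1.
Reciprocity: 135 ≡ 3 and 589 ≡ 1 (mod 4), so (135/589) = +(589/135).
Reduce top mod 135: now compute (49/135).
Reciprocity: 49 ≡ 1 and 135 ≡ 3 (mod 4), so (49/135) = +(135/49).
Reduce top mod 49: now compute (37/49).
Reciprocity: 37 ≡ 1 and 49 ≡ 1 (mod 4), so (37/49) = +(49/37).
Reduce top mod 37: now compute (12/37).
Pull out 2^2: since 37 ≡ 5 (mod 8), (2/37) = -1, so (2/37)^2 = +1.
Reciprocity: 3 ≡ 3 and 37 ≡ 1 (mod 4), so (3/37) = +(37/3).
Reduce top mod 3: now compute (1/3).
Reached (1/3) = 1. Collecting the sign flips along the way, the symbol is -1.

-1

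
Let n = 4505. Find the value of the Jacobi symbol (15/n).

0

Reciprocity: 15 ≡ 3 and 4505 ≡ 1 (mod 4), so (15/4505) = +(4505/15).
Reduce top mod 15: now compute (5/15).
Reciprocity: 5 ≡ 1 and 15 ≡ 3 (mod 4), so (5/15) = +(15/5).
Reduce top mod 5: now compute (0/5).
Top reduces to 0: gcd > 1, so the symbol is 0.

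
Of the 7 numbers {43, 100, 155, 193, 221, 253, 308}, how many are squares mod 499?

(43/499) = +1 → QR.
(100/499) = +1 → QR.
(155/499) = +1 → QR.
(193/499) = -1 → non-residue.
(221/499) = +1 → QR.
(253/499) = +1 → QR.
(308/499) = +1 → QR.
Total quadratic residues among the 7: 6.

6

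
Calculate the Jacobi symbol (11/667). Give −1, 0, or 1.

1

Reciprocity: 11 ≡ 3 and 667 ≡ 3 (mod 4), so (11/667) = −(667/11).
Reduce top mod 11: now compute (7/11).
Reciprocity: 7 ≡ 3 and 11 ≡ 3 (mod 4), so (7/11) = −(11/7).
Reduce top mod 7: now compute (4/7).
Pull out 2^2: since 7 ≡ 7 (mod 8), (2/7) = +1, so (2/7)^2 = +1.
Reached (1/7) = 1. Collecting the sign flips along the way, the symbol is +1.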